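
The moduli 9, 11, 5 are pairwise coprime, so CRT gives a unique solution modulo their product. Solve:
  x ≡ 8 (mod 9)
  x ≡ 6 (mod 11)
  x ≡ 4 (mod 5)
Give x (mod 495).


Moduli 9, 11, 5 are pairwise coprime; by CRT there is a unique solution modulo M = 9 · 11 · 5 = 495.
Solve pairwise, accumulating the modulus:
  Start with x ≡ 8 (mod 9).
  Combine with x ≡ 6 (mod 11): since gcd(9, 11) = 1, we get a unique residue mod 99.
    Write x = 8 + 9·t and substitute into x ≡ 6 (mod 11): 9·t ≡ 6 − 8 = -2 (mod 11).
    Reduce coefficients mod 11: 9·t ≡ 9 (mod 11).
    The inverse of 9 mod 11 is 5 (since 9·5 = 45 = 4·11 + 1), so t ≡ 5·9 = 45 ≡ 1 (mod 11).
    Then x = 8 + 9·1 = 17, valid modulo lcm(9, 11) = 99: x ≡ 17 (mod 99).
  Combine with x ≡ 4 (mod 5): since gcd(99, 5) = 1, we get a unique residue mod 495.
    Write x = 17 + 99·t and substitute into x ≡ 4 (mod 5): 99·t ≡ 4 − 17 = -13 (mod 5).
    Reduce coefficients mod 5: 4·t ≡ 2 (mod 5).
    The inverse of 4 mod 5 is 4 (since 4·4 = 16 = 3·5 + 1), so t ≡ 4·2 = 8 ≡ 3 (mod 5).
    Then x = 17 + 99·3 = 314, valid modulo lcm(99, 5) = 495: x ≡ 314 (mod 495).
Verify: 314 mod 9 = 8 ✓, 314 mod 11 = 6 ✓, 314 mod 5 = 4 ✓.

x ≡ 314 (mod 495).


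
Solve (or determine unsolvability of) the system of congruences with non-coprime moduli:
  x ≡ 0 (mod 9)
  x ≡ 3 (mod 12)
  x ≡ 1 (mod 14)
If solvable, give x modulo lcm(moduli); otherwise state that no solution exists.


Moduli 9, 12, 14 are not pairwise coprime, so CRT works modulo lcm(m_i) when all pairwise compatibility conditions hold.
Pairwise compatibility: gcd(m_i, m_j) must divide a_i - a_j for every pair.
Merge one congruence at a time:
  Start: x ≡ 0 (mod 9).
  Combine with x ≡ 3 (mod 12): gcd(9, 12) = 3; 3 - 0 = 3, which IS divisible by 3, so compatible.
    Write x = 0 + 9·t and substitute into x ≡ 3 (mod 12): 9·t ≡ 3 − 0 = 3 (mod 12).
    Divide the congruence (and modulus) by g = 3: 3·t ≡ 1 (mod 4).
    The inverse of 3 mod 4 is 3 (since 3·3 = 9 = 2·4 + 1), so t ≡ 3·1 = 3 ≡ 3 (mod 4).
    Then x = 0 + 9·3 = 27, valid modulo lcm(9, 12) = 36: x ≡ 27 (mod 36).
  Combine with x ≡ 1 (mod 14): gcd(36, 14) = 2; 1 - 27 = -26, which IS divisible by 2, so compatible.
    Write x = 27 + 36·t and substitute into x ≡ 1 (mod 14): 36·t ≡ 1 − 27 = -26 (mod 14).
    Divide the congruence (and modulus) by g = 2: 18·t ≡ -13 (mod 7).
    Reduce coefficients mod 7: 4·t ≡ 1 (mod 7).
    The inverse of 4 mod 7 is 2 (since 4·2 = 8 = 1·7 + 1), so t ≡ 2·1 = 2 ≡ 2 (mod 7).
    Then x = 27 + 36·2 = 99, valid modulo lcm(36, 14) = 252: x ≡ 99 (mod 252).
Verify: 99 mod 9 = 0, 99 mod 12 = 3, 99 mod 14 = 1.

x ≡ 99 (mod 252).


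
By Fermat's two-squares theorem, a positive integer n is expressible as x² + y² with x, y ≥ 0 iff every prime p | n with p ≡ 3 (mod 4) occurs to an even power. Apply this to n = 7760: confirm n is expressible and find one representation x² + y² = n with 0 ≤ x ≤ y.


Step 1: Factor n = 7760 = 2^4 · 5 · 97.
Step 2: Check the mod-4 condition on each prime factor: 2 = 2 (special); 5 ≡ 1 (mod 4), exponent 1; 97 ≡ 1 (mod 4), exponent 1.
All primes ≡ 3 (mod 4) appear to even exponent (or don't appear), so by the two-squares theorem n IS expressible as a sum of two squares.
Step 3: Build a representation. Group n = k² · m with k = 4 and m = 5 · 97 = 485 (a product of primes ≡ 1 (mod 4)); a representation of m scales to one of n via (k·x)² + (k·y)² = k²(x² + y²). Each prime p ≡ 1 (mod 4) is itself a sum of two squares; find a² by testing p − a² for a perfect square:
  5: 5 − 1² = 4 = 2² ⇒ 5 = 1² + 2².
  97: 97 − 1² = 96, 97 − 2² = 93, 97 − 3² = 88, 97 − 4² = 81 = 9² ⇒ 97 = 4² + 9².
  Combine using the Brahmagupta–Fibonacci identity (a² + b²)(c² + d²) = (ac − bd)² + (ad + bc)² = (ac + bd)² + (ad − bc)²:
  5 · 97 = 485: from (1² + 2²)(4² + 9²), take (1·4 − 2·9, 1·9 + 2·4) = (4 − 18, 9 + 8) = (-14, 17); dropping signs (only squares matter) gives (14, 17); check 14² + 17² = 196 + 289 = 485 ✓.
  Scale by k = 4: (4·14, 4·17) = (56, 68).
Step 4: Order so x ≤ y and verify: 56² + 68² = 3136 + 4624 = 7760 = n. ✓

n = 7760 = 56² + 68² (one valid representation with x ≤ y).


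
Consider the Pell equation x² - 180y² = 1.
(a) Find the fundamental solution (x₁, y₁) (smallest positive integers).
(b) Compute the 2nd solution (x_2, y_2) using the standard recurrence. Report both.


Step 1: Find the fundamental solution (x₁, y₁) of x² - 180y² = 1.
  Expand √180 as a continued fraction. a₀ = ⌊√180⌋ = 13; iterate m_{k+1} = d_k·a_k − m_k, d_{k+1} = (180 − m_{k+1}²)/d_k, a_{k+1} = ⌊(a₀ + m_{k+1})/d_{k+1}⌋ (starting m₀ = 0, d₀ = 1), with convergents p_k = a_k·p_{k-1} + p_{k-2}, q_k = a_k·q_{k-1} + q_{k-2} (p₋₁ = 1, q₋₁ = 0):
  k = 0: a₀ = 13; p₀/q₀ = 13/1; p₀² − 180·q₀² = 169 − 180 = -11.
  k = 1: m = 13, d = 11, a = ⌊(13 + 13)/11⌋ = 2; p/q = (2·13 + 1)/(2·1 + 0) = 27/2; p² − 180·q² = 729 − 720 = 9.
  k = 2: m = 9, d = 9, a = ⌊(13 + 9)/9⌋ = 2; p/q = (2·27 + 13)/(2·2 + 1) = 67/5; p² − 180·q² = 4489 − 4500 = -11.
  k = 3: m = 9, d = 11, a = ⌊(13 + 9)/11⌋ = 2; p/q = (2·67 + 27)/(2·5 + 2) = 161/12; p² − 180·q² = 25921 − 25920 = 1.
  The first convergent with p² − 180·q² = 1 gives the fundamental solution (x₁, y₁) = (161, 12).
Step 2: Apply the recurrence (x_{n+1}, y_{n+1}) = (x₁x_n + 180y₁y_n, x₁y_n + y₁x_n) repeatedly.
  From (x_1, y_1) = (161, 12): x_2 = 161·161 + 180·12·12 = 51841; y_2 = 161·12 + 12·161 = 3864.
Step 3: Verify x_2² - 180·y_2² = 2687489281 - 2687489280 = 1 (should be 1). ✓

(x_1, y_1) = (161, 12); (x_2, y_2) = (51841, 3864).


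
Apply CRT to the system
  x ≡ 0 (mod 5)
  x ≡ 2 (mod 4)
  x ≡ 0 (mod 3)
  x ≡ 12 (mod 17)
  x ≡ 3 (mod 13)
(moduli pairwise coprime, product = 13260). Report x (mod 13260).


Product of moduli M = 5 · 4 · 3 · 17 · 13 = 13260.
Merge one congruence at a time:
  Start: x ≡ 0 (mod 5).
  Combine with x ≡ 2 (mod 4); new modulus lcm = 20.
    Write x = 0 + 5·t and substitute into x ≡ 2 (mod 4): 5·t ≡ 2 − 0 = 2 (mod 4).
    Reduce coefficients mod 4: 1·t ≡ 2 (mod 4).
    So t ≡ 2 (mod 4).
    Then x = 0 + 5·2 = 10, valid modulo lcm(5, 4) = 20: x ≡ 10 (mod 20).
  Combine with x ≡ 0 (mod 3); new modulus lcm = 60.
    Write x = 10 + 20·t and substitute into x ≡ 0 (mod 3): 20·t ≡ 0 − 10 = -10 (mod 3).
    Reduce coefficients mod 3: 2·t ≡ 2 (mod 3).
    The inverse of 2 mod 3 is 2 (since 2·2 = 4 = 1·3 + 1), so t ≡ 2·2 = 4 ≡ 1 (mod 3).
    Then x = 10 + 20·1 = 30, valid modulo lcm(20, 3) = 60: x ≡ 30 (mod 60).
  Combine with x ≡ 12 (mod 17); new modulus lcm = 1020.
    Write x = 30 + 60·t and substitute into x ≡ 12 (mod 17): 60·t ≡ 12 − 30 = -18 (mod 17).
    Reduce coefficients mod 17: 9·t ≡ 16 (mod 17).
    The inverse of 9 mod 17 is 2 (since 9·2 = 18 = 1·17 + 1), so t ≡ 2·16 = 32 ≡ 15 (mod 17).
    Then x = 30 + 60·15 = 930, valid modulo lcm(60, 17) = 1020: x ≡ 930 (mod 1020).
  Combine with x ≡ 3 (mod 13); new modulus lcm = 13260.
    Write x = 930 + 1020·t and substitute into x ≡ 3 (mod 13): 1020·t ≡ 3 − 930 = -927 (mod 13).
    Reduce coefficients mod 13: 6·t ≡ 9 (mod 13).
    The inverse of 6 mod 13 is 11 (since 6·11 = 66 = 5·13 + 1), so t ≡ 11·9 = 99 ≡ 8 (mod 13).
    Then x = 930 + 1020·8 = 9090, valid modulo lcm(1020, 13) = 13260: x ≡ 9090 (mod 13260).
Verify against each original: 9090 mod 5 = 0, 9090 mod 4 = 2, 9090 mod 3 = 0, 9090 mod 17 = 12, 9090 mod 13 = 3.

x ≡ 9090 (mod 13260).


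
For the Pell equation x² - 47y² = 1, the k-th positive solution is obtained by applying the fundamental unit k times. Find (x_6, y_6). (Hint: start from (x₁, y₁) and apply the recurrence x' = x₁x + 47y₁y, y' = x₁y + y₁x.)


Step 1: Find the fundamental solution (x₁, y₁) of x² - 47y² = 1.
  Expand √47 as a continued fraction. a₀ = ⌊√47⌋ = 6; iterate m_{k+1} = d_k·a_k − m_k, d_{k+1} = (47 − m_{k+1}²)/d_k, a_{k+1} = ⌊(a₀ + m_{k+1})/d_{k+1}⌋ (starting m₀ = 0, d₀ = 1), with convergents p_k = a_k·p_{k-1} + p_{k-2}, q_k = a_k·q_{k-1} + q_{k-2} (p₋₁ = 1, q₋₁ = 0):
  k = 0: a₀ = 6; p₀/q₀ = 6/1; p₀² − 47·q₀² = 36 − 47 = -11.
  k = 1: m = 6, d = 11, a = ⌊(6 + 6)/11⌋ = 1; p/q = (1·6 + 1)/(1·1 + 0) = 7/1; p² − 47·q² = 49 − 47 = 2.
  k = 2: m = 5, d = 2, a = ⌊(6 + 5)/2⌋ = 5; p/q = (5·7 + 6)/(5·1 + 1) = 41/6; p² − 47·q² = 1681 − 1692 = -11.
  k = 3: m = 5, d = 11, a = ⌊(6 + 5)/11⌋ = 1; p/q = (1·41 + 7)/(1·6 + 1) = 48/7; p² − 47·q² = 2304 − 2303 = 1.
  The first convergent with p² − 47·q² = 1 gives the fundamental solution (x₁, y₁) = (48, 7).
Step 2: Apply the recurrence (x_{n+1}, y_{n+1}) = (x₁x_n + 47y₁y_n, x₁y_n + y₁x_n) repeatedly.
  From (x_1, y_1) = (48, 7): x_2 = 48·48 + 47·7·7 = 4607; y_2 = 48·7 + 7·48 = 672.
  From (x_2, y_2) = (4607, 672): x_3 = 48·4607 + 47·7·672 = 442224; y_3 = 48·672 + 7·4607 = 64505.
  From (x_3, y_3) = (442224, 64505): x_4 = 48·442224 + 47·7·64505 = 42448897; y_4 = 48·64505 + 7·442224 = 6191808.
  From (x_4, y_4) = (42448897, 6191808): x_5 = 48·42448897 + 47·7·6191808 = 4074651888; y_5 = 48·6191808 + 7·42448897 = 594349063.
  From (x_5, y_5) = (4074651888, 594349063): x_6 = 48·4074651888 + 47·7·594349063 = 391124132351; y_6 = 48·594349063 + 7·4074651888 = 57051318240.
Step 3: Verify x_6² - 47·y_6² = 152978086907322564787201 - 152978086907322564787200 = 1 (should be 1). ✓

(x_1, y_1) = (48, 7); (x_6, y_6) = (391124132351, 57051318240).


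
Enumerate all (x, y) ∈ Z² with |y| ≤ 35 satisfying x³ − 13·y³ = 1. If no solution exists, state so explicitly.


The equation is x³ - 13y³ = 1. For fixed y, x³ = 13·y³ + 1, so a solution requires the RHS to be a perfect cube.
Strategy: iterate y from -35 to 35, compute RHS = 13·y³ + 1, and check whether it is a (positive or negative) perfect cube.
Check small values of y:
  y = 0: RHS = 1 = (1)³ ⇒ x = 1 works.
  y = 1: RHS = 14 is not a perfect cube.
  y = -1: RHS = -12 is not a perfect cube.
  y = 2: RHS = 105 is not a perfect cube.
  y = -2: RHS = -103 is not a perfect cube.
  y = 3: RHS = 352 is not a perfect cube.
  y = -3: RHS = -350 is not a perfect cube.
Continuing the search up to |y| = 35 finds no further solutions beyond those listed.
Collected solutions: (1, 0).

Solutions (with |y| ≤ 35): (1, 0).


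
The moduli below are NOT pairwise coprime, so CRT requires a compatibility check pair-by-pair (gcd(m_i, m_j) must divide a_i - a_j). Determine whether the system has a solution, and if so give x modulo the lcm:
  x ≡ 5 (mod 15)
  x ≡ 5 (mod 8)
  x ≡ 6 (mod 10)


Moduli 15, 8, 10 are not pairwise coprime, so CRT works modulo lcm(m_i) when all pairwise compatibility conditions hold.
Pairwise compatibility: gcd(m_i, m_j) must divide a_i - a_j for every pair.
Merge one congruence at a time:
  Start: x ≡ 5 (mod 15).
  Combine with x ≡ 5 (mod 8): gcd(15, 8) = 1; 5 - 5 = 0, which IS divisible by 1, so compatible.
    Write x = 5 + 15·t and substitute into x ≡ 5 (mod 8): 15·t ≡ 5 − 5 = 0 (mod 8).
    Reduce coefficients mod 8: 7·t ≡ 0 (mod 8).
    The inverse of 7 mod 8 is 7 (since 7·7 = 49 = 6·8 + 1), so t ≡ 7·0 = 0 ≡ 0 (mod 8).
    Then x = 5 + 15·0 = 5, valid modulo lcm(15, 8) = 120: x ≡ 5 (mod 120).
  Combine with x ≡ 6 (mod 10): gcd(120, 10) = 10, and 6 - 5 = 1 is NOT divisible by 10.
    ⇒ system is inconsistent (no integer solution).

No solution (the system is inconsistent).


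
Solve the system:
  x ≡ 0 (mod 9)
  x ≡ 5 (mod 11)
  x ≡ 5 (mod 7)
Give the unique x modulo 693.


Moduli 9, 11, 7 are pairwise coprime; by CRT there is a unique solution modulo M = 9 · 11 · 7 = 693.
Solve pairwise, accumulating the modulus:
  Start with x ≡ 0 (mod 9).
  Combine with x ≡ 5 (mod 11): since gcd(9, 11) = 1, we get a unique residue mod 99.
    Write x = 0 + 9·t and substitute into x ≡ 5 (mod 11): 9·t ≡ 5 − 0 = 5 (mod 11).
    The inverse of 9 mod 11 is 5 (since 9·5 = 45 = 4·11 + 1), so t ≡ 5·5 = 25 ≡ 3 (mod 11).
    Then x = 0 + 9·3 = 27, valid modulo lcm(9, 11) = 99: x ≡ 27 (mod 99).
  Combine with x ≡ 5 (mod 7): since gcd(99, 7) = 1, we get a unique residue mod 693.
    Write x = 27 + 99·t and substitute into x ≡ 5 (mod 7): 99·t ≡ 5 − 27 = -22 (mod 7).
    Reduce coefficients mod 7: 1·t ≡ 6 (mod 7).
    So t ≡ 6 (mod 7).
    Then x = 27 + 99·6 = 621, valid modulo lcm(99, 7) = 693: x ≡ 621 (mod 693).
Verify: 621 mod 9 = 0 ✓, 621 mod 11 = 5 ✓, 621 mod 7 = 5 ✓.

x ≡ 621 (mod 693).


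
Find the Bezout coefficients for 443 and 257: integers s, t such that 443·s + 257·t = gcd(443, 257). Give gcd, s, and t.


Euclidean algorithm on (443, 257) — divide until remainder is 0:
  443 = 1 · 257 + 186
  257 = 1 · 186 + 71
  186 = 2 · 71 + 44
  71 = 1 · 44 + 27
  44 = 1 · 27 + 17
  27 = 1 · 17 + 10
  17 = 1 · 10 + 7
  10 = 1 · 7 + 3
  7 = 2 · 3 + 1
  3 = 3 · 1 + 0
gcd(443, 257) = 1.
Track Bezout coefficients alongside the remainders: start with r₀ = 443 = a·1 + b·0 (s = 1, t = 0) and r₁ = 257 = a·0 + b·1 (s = 0, t = 1); each new remainder r_{k+1} = r_{k-1} − q_k·r_k inherits s_{k+1} = s_{k-1} − q_k·s_k, t_{k+1} = t_{k-1} − q_k·t_k, so r_k = a·s_k + b·t_k at every step:
  q = 1: r = 186, s = 1 − 1·0 = 1, t = 0 − 1·1 = -1  (check: 443·1 + 257·(-1) = 186)
  q = 1: r = 71, s = 0 − 1·1 = -1, t = 1 − 1·(-1) = 2  (check: 443·(-1) + 257·2 = 71)
  q = 2: r = 44, s = 1 − 2·(-1) = 3, t = -1 − 2·2 = -5  (check: 443·3 + 257·(-5) = 44)
  q = 1: r = 27, s = -1 − 1·3 = -4, t = 2 − 1·(-5) = 7  (check: 443·(-4) + 257·7 = 27)
  q = 1: r = 17, s = 3 − 1·(-4) = 7, t = -5 − 1·7 = -12  (check: 443·7 + 257·(-12) = 17)
  q = 1: r = 10, s = -4 − 1·7 = -11, t = 7 − 1·(-12) = 19  (check: 443·(-11) + 257·19 = 10)
  q = 1: r = 7, s = 7 − 1·(-11) = 18, t = -12 − 1·19 = -31  (check: 443·18 + 257·(-31) = 7)
  q = 1: r = 3, s = -11 − 1·18 = -29, t = 19 − 1·(-31) = 50  (check: 443·(-29) + 257·50 = 3)
  q = 2: r = 1, s = 18 − 2·(-29) = 76, t = -31 − 2·50 = -131  (check: 443·76 + 257·(-131) = 1)
The row with r = 1 (the gcd) gives the Bezout coefficients s = 76, t = -131.
Result: 443 · (76) + 257 · (-131) = 1.

gcd(443, 257) = 1; s = 76, t = -131 (check: 443·76 + 257·(-131) = 1).


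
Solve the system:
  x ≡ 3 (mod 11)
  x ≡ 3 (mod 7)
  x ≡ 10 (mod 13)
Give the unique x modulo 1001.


Moduli 11, 7, 13 are pairwise coprime; by CRT there is a unique solution modulo M = 11 · 7 · 13 = 1001.
Solve pairwise, accumulating the modulus:
  Start with x ≡ 3 (mod 11).
  Combine with x ≡ 3 (mod 7): since gcd(11, 7) = 1, we get a unique residue mod 77.
    Write x = 3 + 11·t and substitute into x ≡ 3 (mod 7): 11·t ≡ 3 − 3 = 0 (mod 7).
    Reduce coefficients mod 7: 4·t ≡ 0 (mod 7).
    The inverse of 4 mod 7 is 2 (since 4·2 = 8 = 1·7 + 1), so t ≡ 2·0 = 0 ≡ 0 (mod 7).
    Then x = 3 + 11·0 = 3, valid modulo lcm(11, 7) = 77: x ≡ 3 (mod 77).
  Combine with x ≡ 10 (mod 13): since gcd(77, 13) = 1, we get a unique residue mod 1001.
    Write x = 3 + 77·t and substitute into x ≡ 10 (mod 13): 77·t ≡ 10 − 3 = 7 (mod 13).
    Reduce coefficients mod 13: 12·t ≡ 7 (mod 13).
    The inverse of 12 mod 13 is 12 (since 12·12 = 144 = 11·13 + 1), so t ≡ 12·7 = 84 ≡ 6 (mod 13).
    Then x = 3 + 77·6 = 465, valid modulo lcm(77, 13) = 1001: x ≡ 465 (mod 1001).
Verify: 465 mod 11 = 3 ✓, 465 mod 7 = 3 ✓, 465 mod 13 = 10 ✓.

x ≡ 465 (mod 1001).


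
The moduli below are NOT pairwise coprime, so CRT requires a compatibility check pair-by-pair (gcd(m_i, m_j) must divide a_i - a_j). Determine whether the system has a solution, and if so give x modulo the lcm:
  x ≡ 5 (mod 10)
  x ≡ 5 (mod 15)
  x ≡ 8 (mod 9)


Moduli 10, 15, 9 are not pairwise coprime, so CRT works modulo lcm(m_i) when all pairwise compatibility conditions hold.
Pairwise compatibility: gcd(m_i, m_j) must divide a_i - a_j for every pair.
Merge one congruence at a time:
  Start: x ≡ 5 (mod 10).
  Combine with x ≡ 5 (mod 15): gcd(10, 15) = 5; 5 - 5 = 0, which IS divisible by 5, so compatible.
    Write x = 5 + 10·t and substitute into x ≡ 5 (mod 15): 10·t ≡ 5 − 5 = 0 (mod 15).
    Divide the congruence (and modulus) by g = 5: 2·t ≡ 0 (mod 3).
    The inverse of 2 mod 3 is 2 (since 2·2 = 4 = 1·3 + 1), so t ≡ 2·0 = 0 ≡ 0 (mod 3).
    Then x = 5 + 10·0 = 5, valid modulo lcm(10, 15) = 30: x ≡ 5 (mod 30).
  Combine with x ≡ 8 (mod 9): gcd(30, 9) = 3; 8 - 5 = 3, which IS divisible by 3, so compatible.
    Write x = 5 + 30·t and substitute into x ≡ 8 (mod 9): 30·t ≡ 8 − 5 = 3 (mod 9).
    Divide the congruence (and modulus) by g = 3: 10·t ≡ 1 (mod 3).
    Reduce coefficients mod 3: 1·t ≡ 1 (mod 3).
    So t ≡ 1 (mod 3).
    Then x = 5 + 30·1 = 35, valid modulo lcm(30, 9) = 90: x ≡ 35 (mod 90).
Verify: 35 mod 10 = 5, 35 mod 15 = 5, 35 mod 9 = 8.

x ≡ 35 (mod 90).


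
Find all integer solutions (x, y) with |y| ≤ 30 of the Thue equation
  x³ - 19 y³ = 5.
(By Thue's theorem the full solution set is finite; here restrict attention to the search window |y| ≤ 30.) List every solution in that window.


The equation is x³ - 19y³ = 5. For fixed y, x³ = 19·y³ + 5, so a solution requires the RHS to be a perfect cube.
Strategy: iterate y from -30 to 30, compute RHS = 19·y³ + 5, and check whether it is a (positive or negative) perfect cube.
Check small values of y:
  y = 0: RHS = 5 is not a perfect cube.
  y = 1: RHS = 24 is not a perfect cube.
  y = -1: RHS = -14 is not a perfect cube.
  y = 2: RHS = 157 is not a perfect cube.
  y = -2: RHS = -147 is not a perfect cube.
  y = 3: RHS = 518 is not a perfect cube.
  y = -3: RHS = -508 is not a perfect cube.
Continuing the search up to |y| = 30 finds no solutions either.
No (x, y) in the scanned range satisfies the equation.

No integer solutions with |y| ≤ 30.


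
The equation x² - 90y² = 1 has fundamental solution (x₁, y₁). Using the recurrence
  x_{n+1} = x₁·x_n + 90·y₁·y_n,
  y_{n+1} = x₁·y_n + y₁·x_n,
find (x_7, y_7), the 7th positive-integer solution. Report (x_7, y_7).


Step 1: Find the fundamental solution (x₁, y₁) of x² - 90y² = 1.
  Expand √90 as a continued fraction. a₀ = ⌊√90⌋ = 9; iterate m_{k+1} = d_k·a_k − m_k, d_{k+1} = (90 − m_{k+1}²)/d_k, a_{k+1} = ⌊(a₀ + m_{k+1})/d_{k+1}⌋ (starting m₀ = 0, d₀ = 1), with convergents p_k = a_k·p_{k-1} + p_{k-2}, q_k = a_k·q_{k-1} + q_{k-2} (p₋₁ = 1, q₋₁ = 0):
  k = 0: a₀ = 9; p₀/q₀ = 9/1; p₀² − 90·q₀² = 81 − 90 = -9.
  k = 1: m = 9, d = 9, a = ⌊(9 + 9)/9⌋ = 2; p/q = (2·9 + 1)/(2·1 + 0) = 19/2; p² − 90·q² = 361 − 360 = 1.
  The first convergent with p² − 90·q² = 1 gives the fundamental solution (x₁, y₁) = (19, 2).
Step 2: Apply the recurrence (x_{n+1}, y_{n+1}) = (x₁x_n + 90y₁y_n, x₁y_n + y₁x_n) repeatedly.
  From (x_1, y_1) = (19, 2): x_2 = 19·19 + 90·2·2 = 721; y_2 = 19·2 + 2·19 = 76.
  From (x_2, y_2) = (721, 76): x_3 = 19·721 + 90·2·76 = 27379; y_3 = 19·76 + 2·721 = 2886.
  From (x_3, y_3) = (27379, 2886): x_4 = 19·27379 + 90·2·2886 = 1039681; y_4 = 19·2886 + 2·27379 = 109592.
  From (x_4, y_4) = (1039681, 109592): x_5 = 19·1039681 + 90·2·109592 = 39480499; y_5 = 19·109592 + 2·1039681 = 4161610.
  From (x_5, y_5) = (39480499, 4161610): x_6 = 19·39480499 + 90·2·4161610 = 1499219281; y_6 = 19·4161610 + 2·39480499 = 158031588.
  From (x_6, y_6) = (1499219281, 158031588): x_7 = 19·1499219281 + 90·2·158031588 = 56930852179; y_7 = 19·158031588 + 2·1499219281 = 6001038734.
Step 3: Verify x_7² - 90·y_7² = 3241121929827149048041 - 3241121929827149048040 = 1 (should be 1). ✓

(x_1, y_1) = (19, 2); (x_7, y_7) = (56930852179, 6001038734).


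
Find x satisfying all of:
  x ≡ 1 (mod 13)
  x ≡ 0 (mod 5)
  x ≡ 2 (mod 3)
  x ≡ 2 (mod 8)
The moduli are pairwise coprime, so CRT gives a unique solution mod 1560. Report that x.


Product of moduli M = 13 · 5 · 3 · 8 = 1560.
Merge one congruence at a time:
  Start: x ≡ 1 (mod 13).
  Combine with x ≡ 0 (mod 5); new modulus lcm = 65.
    Write x = 1 + 13·t and substitute into x ≡ 0 (mod 5): 13·t ≡ 0 − 1 = -1 (mod 5).
    Reduce coefficients mod 5: 3·t ≡ 4 (mod 5).
    The inverse of 3 mod 5 is 2 (since 3·2 = 6 = 1·5 + 1), so t ≡ 2·4 = 8 ≡ 3 (mod 5).
    Then x = 1 + 13·3 = 40, valid modulo lcm(13, 5) = 65: x ≡ 40 (mod 65).
  Combine with x ≡ 2 (mod 3); new modulus lcm = 195.
    Write x = 40 + 65·t and substitute into x ≡ 2 (mod 3): 65·t ≡ 2 − 40 = -38 (mod 3).
    Reduce coefficients mod 3: 2·t ≡ 1 (mod 3).
    The inverse of 2 mod 3 is 2 (since 2·2 = 4 = 1·3 + 1), so t ≡ 2·1 = 2 ≡ 2 (mod 3).
    Then x = 40 + 65·2 = 170, valid modulo lcm(65, 3) = 195: x ≡ 170 (mod 195).
  Combine with x ≡ 2 (mod 8); new modulus lcm = 1560.
    Write x = 170 + 195·t and substitute into x ≡ 2 (mod 8): 195·t ≡ 2 − 170 = -168 (mod 8).
    Reduce coefficients mod 8: 3·t ≡ 0 (mod 8).
    The inverse of 3 mod 8 is 3 (since 3·3 = 9 = 1·8 + 1), so t ≡ 3·0 = 0 ≡ 0 (mod 8).
    Then x = 170 + 195·0 = 170, valid modulo lcm(195, 8) = 1560: x ≡ 170 (mod 1560).
Verify against each original: 170 mod 13 = 1, 170 mod 5 = 0, 170 mod 3 = 2, 170 mod 8 = 2.

x ≡ 170 (mod 1560).


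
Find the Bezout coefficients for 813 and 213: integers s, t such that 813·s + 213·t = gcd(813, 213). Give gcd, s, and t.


Euclidean algorithm on (813, 213) — divide until remainder is 0:
  813 = 3 · 213 + 174
  213 = 1 · 174 + 39
  174 = 4 · 39 + 18
  39 = 2 · 18 + 3
  18 = 6 · 3 + 0
gcd(813, 213) = 3.
Track Bezout coefficients alongside the remainders: start with r₀ = 813 = a·1 + b·0 (s = 1, t = 0) and r₁ = 213 = a·0 + b·1 (s = 0, t = 1); each new remainder r_{k+1} = r_{k-1} − q_k·r_k inherits s_{k+1} = s_{k-1} − q_k·s_k, t_{k+1} = t_{k-1} − q_k·t_k, so r_k = a·s_k + b·t_k at every step:
  q = 3: r = 174, s = 1 − 3·0 = 1, t = 0 − 3·1 = -3  (check: 813·1 + 213·(-3) = 174)
  q = 1: r = 39, s = 0 − 1·1 = -1, t = 1 − 1·(-3) = 4  (check: 813·(-1) + 213·4 = 39)
  q = 4: r = 18, s = 1 − 4·(-1) = 5, t = -3 − 4·4 = -19  (check: 813·5 + 213·(-19) = 18)
  q = 2: r = 3, s = -1 − 2·5 = -11, t = 4 − 2·(-19) = 42  (check: 813·(-11) + 213·42 = 3)
The row with r = 3 (the gcd) gives the Bezout coefficients s = -11, t = 42.
Result: 813 · (-11) + 213 · (42) = 3.

gcd(813, 213) = 3; s = -11, t = 42 (check: 813·(-11) + 213·42 = 3).


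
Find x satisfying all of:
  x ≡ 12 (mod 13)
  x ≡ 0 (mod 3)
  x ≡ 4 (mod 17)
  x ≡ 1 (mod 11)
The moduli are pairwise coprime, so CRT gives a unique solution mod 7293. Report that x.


Product of moduli M = 13 · 3 · 17 · 11 = 7293.
Merge one congruence at a time:
  Start: x ≡ 12 (mod 13).
  Combine with x ≡ 0 (mod 3); new modulus lcm = 39.
    Write x = 12 + 13·t and substitute into x ≡ 0 (mod 3): 13·t ≡ 0 − 12 = -12 (mod 3).
    Reduce coefficients mod 3: 1·t ≡ 0 (mod 3).
    So t ≡ 0 (mod 3).
    Then x = 12 + 13·0 = 12, valid modulo lcm(13, 3) = 39: x ≡ 12 (mod 39).
  Combine with x ≡ 4 (mod 17); new modulus lcm = 663.
    Write x = 12 + 39·t and substitute into x ≡ 4 (mod 17): 39·t ≡ 4 − 12 = -8 (mod 17).
    Reduce coefficients mod 17: 5·t ≡ 9 (mod 17).
    The inverse of 5 mod 17 is 7 (since 5·7 = 35 = 2·17 + 1), so t ≡ 7·9 = 63 ≡ 12 (mod 17).
    Then x = 12 + 39·12 = 480, valid modulo lcm(39, 17) = 663: x ≡ 480 (mod 663).
  Combine with x ≡ 1 (mod 11); new modulus lcm = 7293.
    Write x = 480 + 663·t and substitute into x ≡ 1 (mod 11): 663·t ≡ 1 − 480 = -479 (mod 11).
    Reduce coefficients mod 11: 3·t ≡ 5 (mod 11).
    The inverse of 3 mod 11 is 4 (since 3·4 = 12 = 1·11 + 1), so t ≡ 4·5 = 20 ≡ 9 (mod 11).
    Then x = 480 + 663·9 = 6447, valid modulo lcm(663, 11) = 7293: x ≡ 6447 (mod 7293).
Verify against each original: 6447 mod 13 = 12, 6447 mod 3 = 0, 6447 mod 17 = 4, 6447 mod 11 = 1.

x ≡ 6447 (mod 7293).


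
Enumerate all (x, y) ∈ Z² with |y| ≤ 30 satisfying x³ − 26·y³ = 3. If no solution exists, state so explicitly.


The equation is x³ - 26y³ = 3. For fixed y, x³ = 26·y³ + 3, so a solution requires the RHS to be a perfect cube.
Strategy: iterate y from -30 to 30, compute RHS = 26·y³ + 3, and check whether it is a (positive or negative) perfect cube.
Check small values of y:
  y = 0: RHS = 3 is not a perfect cube.
  y = 1: RHS = 29 is not a perfect cube.
  y = -1: RHS = -23 is not a perfect cube.
  y = 2: RHS = 211 is not a perfect cube.
  y = -2: RHS = -205 is not a perfect cube.
  y = 3: RHS = 705 is not a perfect cube.
  y = -3: RHS = -699 is not a perfect cube.
Continuing the search up to |y| = 30 finds no solutions either.
No (x, y) in the scanned range satisfies the equation.

No integer solutions with |y| ≤ 30.


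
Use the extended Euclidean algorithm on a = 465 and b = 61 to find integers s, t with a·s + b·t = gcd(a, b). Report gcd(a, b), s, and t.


Euclidean algorithm on (465, 61) — divide until remainder is 0:
  465 = 7 · 61 + 38
  61 = 1 · 38 + 23
  38 = 1 · 23 + 15
  23 = 1 · 15 + 8
  15 = 1 · 8 + 7
  8 = 1 · 7 + 1
  7 = 7 · 1 + 0
gcd(465, 61) = 1.
Track Bezout coefficients alongside the remainders: start with r₀ = 465 = a·1 + b·0 (s = 1, t = 0) and r₁ = 61 = a·0 + b·1 (s = 0, t = 1); each new remainder r_{k+1} = r_{k-1} − q_k·r_k inherits s_{k+1} = s_{k-1} − q_k·s_k, t_{k+1} = t_{k-1} − q_k·t_k, so r_k = a·s_k + b·t_k at every step:
  q = 7: r = 38, s = 1 − 7·0 = 1, t = 0 − 7·1 = -7  (check: 465·1 + 61·(-7) = 38)
  q = 1: r = 23, s = 0 − 1·1 = -1, t = 1 − 1·(-7) = 8  (check: 465·(-1) + 61·8 = 23)
  q = 1: r = 15, s = 1 − 1·(-1) = 2, t = -7 − 1·8 = -15  (check: 465·2 + 61·(-15) = 15)
  q = 1: r = 8, s = -1 − 1·2 = -3, t = 8 − 1·(-15) = 23  (check: 465·(-3) + 61·23 = 8)
  q = 1: r = 7, s = 2 − 1·(-3) = 5, t = -15 − 1·23 = -38  (check: 465·5 + 61·(-38) = 7)
  q = 1: r = 1, s = -3 − 1·5 = -8, t = 23 − 1·(-38) = 61  (check: 465·(-8) + 61·61 = 1)
The row with r = 1 (the gcd) gives the Bezout coefficients s = -8, t = 61.
Result: 465 · (-8) + 61 · (61) = 1.

gcd(465, 61) = 1; s = -8, t = 61 (check: 465·(-8) + 61·61 = 1).


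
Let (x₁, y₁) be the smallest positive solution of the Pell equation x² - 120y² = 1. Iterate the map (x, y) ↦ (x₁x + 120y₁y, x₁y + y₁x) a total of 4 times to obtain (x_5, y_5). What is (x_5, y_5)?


Step 1: Find the fundamental solution (x₁, y₁) of x² - 120y² = 1.
  Expand √120 as a continued fraction. a₀ = ⌊√120⌋ = 10; iterate m_{k+1} = d_k·a_k − m_k, d_{k+1} = (120 − m_{k+1}²)/d_k, a_{k+1} = ⌊(a₀ + m_{k+1})/d_{k+1}⌋ (starting m₀ = 0, d₀ = 1), with convergents p_k = a_k·p_{k-1} + p_{k-2}, q_k = a_k·q_{k-1} + q_{k-2} (p₋₁ = 1, q₋₁ = 0):
  k = 0: a₀ = 10; p₀/q₀ = 10/1; p₀² − 120·q₀² = 100 − 120 = -20.
  k = 1: m = 10, d = 20, a = ⌊(10 + 10)/20⌋ = 1; p/q = (1·10 + 1)/(1·1 + 0) = 11/1; p² − 120·q² = 121 − 120 = 1.
  The first convergent with p² − 120·q² = 1 gives the fundamental solution (x₁, y₁) = (11, 1).
Step 2: Apply the recurrence (x_{n+1}, y_{n+1}) = (x₁x_n + 120y₁y_n, x₁y_n + y₁x_n) repeatedly.
  From (x_1, y_1) = (11, 1): x_2 = 11·11 + 120·1·1 = 241; y_2 = 11·1 + 1·11 = 22.
  From (x_2, y_2) = (241, 22): x_3 = 11·241 + 120·1·22 = 5291; y_3 = 11·22 + 1·241 = 483.
  From (x_3, y_3) = (5291, 483): x_4 = 11·5291 + 120·1·483 = 116161; y_4 = 11·483 + 1·5291 = 10604.
  From (x_4, y_4) = (116161, 10604): x_5 = 11·116161 + 120·1·10604 = 2550251; y_5 = 11·10604 + 1·116161 = 232805.
Step 3: Verify x_5² - 120·y_5² = 6503780163001 - 6503780163000 = 1 (should be 1). ✓

(x_1, y_1) = (11, 1); (x_5, y_5) = (2550251, 232805).


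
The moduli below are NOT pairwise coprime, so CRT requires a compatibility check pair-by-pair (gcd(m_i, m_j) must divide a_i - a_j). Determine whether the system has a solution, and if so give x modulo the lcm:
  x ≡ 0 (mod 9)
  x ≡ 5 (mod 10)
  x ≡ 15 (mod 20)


Moduli 9, 10, 20 are not pairwise coprime, so CRT works modulo lcm(m_i) when all pairwise compatibility conditions hold.
Pairwise compatibility: gcd(m_i, m_j) must divide a_i - a_j for every pair.
Merge one congruence at a time:
  Start: x ≡ 0 (mod 9).
  Combine with x ≡ 5 (mod 10): gcd(9, 10) = 1; 5 - 0 = 5, which IS divisible by 1, so compatible.
    Write x = 0 + 9·t and substitute into x ≡ 5 (mod 10): 9·t ≡ 5 − 0 = 5 (mod 10).
    The inverse of 9 mod 10 is 9 (since 9·9 = 81 = 8·10 + 1), so t ≡ 9·5 = 45 ≡ 5 (mod 10).
    Then x = 0 + 9·5 = 45, valid modulo lcm(9, 10) = 90: x ≡ 45 (mod 90).
  Combine with x ≡ 15 (mod 20): gcd(90, 20) = 10; 15 - 45 = -30, which IS divisible by 10, so compatible.
    Write x = 45 + 90·t and substitute into x ≡ 15 (mod 20): 90·t ≡ 15 − 45 = -30 (mod 20).
    Divide the congruence (and modulus) by g = 10: 9·t ≡ -3 (mod 2).
    Reduce coefficients mod 2: 1·t ≡ 1 (mod 2).
    So t ≡ 1 (mod 2).
    Then x = 45 + 90·1 = 135, valid modulo lcm(90, 20) = 180: x ≡ 135 (mod 180).
Verify: 135 mod 9 = 0, 135 mod 10 = 5, 135 mod 20 = 15.

x ≡ 135 (mod 180).


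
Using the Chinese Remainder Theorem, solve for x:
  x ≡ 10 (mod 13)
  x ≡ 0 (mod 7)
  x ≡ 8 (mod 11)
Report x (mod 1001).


Moduli 13, 7, 11 are pairwise coprime; by CRT there is a unique solution modulo M = 13 · 7 · 11 = 1001.
Solve pairwise, accumulating the modulus:
  Start with x ≡ 10 (mod 13).
  Combine with x ≡ 0 (mod 7): since gcd(13, 7) = 1, we get a unique residue mod 91.
    Write x = 10 + 13·t and substitute into x ≡ 0 (mod 7): 13·t ≡ 0 − 10 = -10 (mod 7).
    Reduce coefficients mod 7: 6·t ≡ 4 (mod 7).
    The inverse of 6 mod 7 is 6 (since 6·6 = 36 = 5·7 + 1), so t ≡ 6·4 = 24 ≡ 3 (mod 7).
    Then x = 10 + 13·3 = 49, valid modulo lcm(13, 7) = 91: x ≡ 49 (mod 91).
  Combine with x ≡ 8 (mod 11): since gcd(91, 11) = 1, we get a unique residue mod 1001.
    Write x = 49 + 91·t and substitute into x ≡ 8 (mod 11): 91·t ≡ 8 − 49 = -41 (mod 11).
    Reduce coefficients mod 11: 3·t ≡ 3 (mod 11).
    The inverse of 3 mod 11 is 4 (since 3·4 = 12 = 1·11 + 1), so t ≡ 4·3 = 12 ≡ 1 (mod 11).
    Then x = 49 + 91·1 = 140, valid modulo lcm(91, 11) = 1001: x ≡ 140 (mod 1001).
Verify: 140 mod 13 = 10 ✓, 140 mod 7 = 0 ✓, 140 mod 11 = 8 ✓.

x ≡ 140 (mod 1001).


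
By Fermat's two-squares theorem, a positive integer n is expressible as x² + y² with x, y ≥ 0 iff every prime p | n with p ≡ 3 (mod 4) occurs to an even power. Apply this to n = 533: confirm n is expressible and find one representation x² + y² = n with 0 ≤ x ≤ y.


Step 1: Factor n = 533 = 13 · 41.
Step 2: Check the mod-4 condition on each prime factor: 13 ≡ 1 (mod 4), exponent 1; 41 ≡ 1 (mod 4), exponent 1.
All primes ≡ 3 (mod 4) appear to even exponent (or don't appear), so by the two-squares theorem n IS expressible as a sum of two squares.
Step 3: Build a representation. Here n = 13 · 41 is a product of primes ≡ 1 (mod 4). Each prime p ≡ 1 (mod 4) is itself a sum of two squares; find a² by testing p − a² for a perfect square:
  13: 13 − 1² = 12, 13 − 2² = 9 = 3² ⇒ 13 = 2² + 3².
  41: 41 − 1² = 40, 41 − 2² = 37, 41 − 3² = 32, 41 − 4² = 25 = 5² ⇒ 41 = 4² + 5².
  Combine using the Brahmagupta–Fibonacci identity (a² + b²)(c² + d²) = (ac − bd)² + (ad + bc)² = (ac + bd)² + (ad − bc)²:
  13 · 41 = 533: from (2² + 3²)(4² + 5²), take (2·4 − 3·5, 2·5 + 3·4) = (8 − 15, 10 + 12) = (-7, 22); dropping signs (only squares matter) gives (7, 22); check 7² + 22² = 49 + 484 = 533 ✓.
Step 4: Order so x ≤ y and verify: 7² + 22² = 49 + 484 = 533 = n. ✓

n = 533 = 7² + 22² (one valid representation with x ≤ y).


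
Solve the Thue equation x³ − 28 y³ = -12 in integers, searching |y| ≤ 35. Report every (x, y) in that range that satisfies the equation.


The equation is x³ - 28y³ = -12. For fixed y, x³ = 28·y³ − 12, so a solution requires the RHS to be a perfect cube.
Strategy: iterate y from -35 to 35, compute RHS = 28·y³ − 12, and check whether it is a (positive or negative) perfect cube.
Check small values of y:
  y = 0: RHS = -12 is not a perfect cube.
  y = 1: RHS = 16 is not a perfect cube.
  y = -1: RHS = -40 is not a perfect cube.
  y = 2: RHS = 212 is not a perfect cube.
  y = -2: RHS = -236 is not a perfect cube.
  y = 3: RHS = 744 is not a perfect cube.
  y = -3: RHS = -768 is not a perfect cube.
Continuing the search up to |y| = 35 finds no solutions either.
No (x, y) in the scanned range satisfies the equation.

No integer solutions with |y| ≤ 35.


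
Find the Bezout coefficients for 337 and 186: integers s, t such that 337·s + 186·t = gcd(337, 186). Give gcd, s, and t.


Euclidean algorithm on (337, 186) — divide until remainder is 0:
  337 = 1 · 186 + 151
  186 = 1 · 151 + 35
  151 = 4 · 35 + 11
  35 = 3 · 11 + 2
  11 = 5 · 2 + 1
  2 = 2 · 1 + 0
gcd(337, 186) = 1.
Track Bezout coefficients alongside the remainders: start with r₀ = 337 = a·1 + b·0 (s = 1, t = 0) and r₁ = 186 = a·0 + b·1 (s = 0, t = 1); each new remainder r_{k+1} = r_{k-1} − q_k·r_k inherits s_{k+1} = s_{k-1} − q_k·s_k, t_{k+1} = t_{k-1} − q_k·t_k, so r_k = a·s_k + b·t_k at every step:
  q = 1: r = 151, s = 1 − 1·0 = 1, t = 0 − 1·1 = -1  (check: 337·1 + 186·(-1) = 151)
  q = 1: r = 35, s = 0 − 1·1 = -1, t = 1 − 1·(-1) = 2  (check: 337·(-1) + 186·2 = 35)
  q = 4: r = 11, s = 1 − 4·(-1) = 5, t = -1 − 4·2 = -9  (check: 337·5 + 186·(-9) = 11)
  q = 3: r = 2, s = -1 − 3·5 = -16, t = 2 − 3·(-9) = 29  (check: 337·(-16) + 186·29 = 2)
  q = 5: r = 1, s = 5 − 5·(-16) = 85, t = -9 − 5·29 = -154  (check: 337·85 + 186·(-154) = 1)
The row with r = 1 (the gcd) gives the Bezout coefficients s = 85, t = -154.
Result: 337 · (85) + 186 · (-154) = 1.

gcd(337, 186) = 1; s = 85, t = -154 (check: 337·85 + 186·(-154) = 1).


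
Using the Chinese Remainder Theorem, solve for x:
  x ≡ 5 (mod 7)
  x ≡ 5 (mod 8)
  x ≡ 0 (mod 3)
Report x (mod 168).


Moduli 7, 8, 3 are pairwise coprime; by CRT there is a unique solution modulo M = 7 · 8 · 3 = 168.
Solve pairwise, accumulating the modulus:
  Start with x ≡ 5 (mod 7).
  Combine with x ≡ 5 (mod 8): since gcd(7, 8) = 1, we get a unique residue mod 56.
    Write x = 5 + 7·t and substitute into x ≡ 5 (mod 8): 7·t ≡ 5 − 5 = 0 (mod 8).
    The inverse of 7 mod 8 is 7 (since 7·7 = 49 = 6·8 + 1), so t ≡ 7·0 = 0 ≡ 0 (mod 8).
    Then x = 5 + 7·0 = 5, valid modulo lcm(7, 8) = 56: x ≡ 5 (mod 56).
  Combine with x ≡ 0 (mod 3): since gcd(56, 3) = 1, we get a unique residue mod 168.
    Write x = 5 + 56·t and substitute into x ≡ 0 (mod 3): 56·t ≡ 0 − 5 = -5 (mod 3).
    Reduce coefficients mod 3: 2·t ≡ 1 (mod 3).
    The inverse of 2 mod 3 is 2 (since 2·2 = 4 = 1·3 + 1), so t ≡ 2·1 = 2 ≡ 2 (mod 3).
    Then x = 5 + 56·2 = 117, valid modulo lcm(56, 3) = 168: x ≡ 117 (mod 168).
Verify: 117 mod 7 = 5 ✓, 117 mod 8 = 5 ✓, 117 mod 3 = 0 ✓.

x ≡ 117 (mod 168).


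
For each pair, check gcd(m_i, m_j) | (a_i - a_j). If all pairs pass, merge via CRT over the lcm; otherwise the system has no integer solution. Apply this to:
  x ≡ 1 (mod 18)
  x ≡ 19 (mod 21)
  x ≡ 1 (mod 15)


Moduli 18, 21, 15 are not pairwise coprime, so CRT works modulo lcm(m_i) when all pairwise compatibility conditions hold.
Pairwise compatibility: gcd(m_i, m_j) must divide a_i - a_j for every pair.
Merge one congruence at a time:
  Start: x ≡ 1 (mod 18).
  Combine with x ≡ 19 (mod 21): gcd(18, 21) = 3; 19 - 1 = 18, which IS divisible by 3, so compatible.
    Write x = 1 + 18·t and substitute into x ≡ 19 (mod 21): 18·t ≡ 19 − 1 = 18 (mod 21).
    Divide the congruence (and modulus) by g = 3: 6·t ≡ 6 (mod 7).
    The inverse of 6 mod 7 is 6 (since 6·6 = 36 = 5·7 + 1), so t ≡ 6·6 = 36 ≡ 1 (mod 7).
    Then x = 1 + 18·1 = 19, valid modulo lcm(18, 21) = 126: x ≡ 19 (mod 126).
  Combine with x ≡ 1 (mod 15): gcd(126, 15) = 3; 1 - 19 = -18, which IS divisible by 3, so compatible.
    Write x = 19 + 126·t and substitute into x ≡ 1 (mod 15): 126·t ≡ 1 − 19 = -18 (mod 15).
    Divide the congruence (and modulus) by g = 3: 42·t ≡ -6 (mod 5).
    Reduce coefficients mod 5: 2·t ≡ 4 (mod 5).
    The inverse of 2 mod 5 is 3 (since 2·3 = 6 = 1·5 + 1), so t ≡ 3·4 = 12 ≡ 2 (mod 5).
    Then x = 19 + 126·2 = 271, valid modulo lcm(126, 15) = 630: x ≡ 271 (mod 630).
Verify: 271 mod 18 = 1, 271 mod 21 = 19, 271 mod 15 = 1.

x ≡ 271 (mod 630).


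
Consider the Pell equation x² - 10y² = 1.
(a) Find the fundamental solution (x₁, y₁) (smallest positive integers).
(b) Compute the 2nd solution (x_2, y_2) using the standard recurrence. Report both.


Step 1: Find the fundamental solution (x₁, y₁) of x² - 10y² = 1.
  Expand √10 as a continued fraction. a₀ = ⌊√10⌋ = 3; iterate m_{k+1} = d_k·a_k − m_k, d_{k+1} = (10 − m_{k+1}²)/d_k, a_{k+1} = ⌊(a₀ + m_{k+1})/d_{k+1}⌋ (starting m₀ = 0, d₀ = 1), with convergents p_k = a_k·p_{k-1} + p_{k-2}, q_k = a_k·q_{k-1} + q_{k-2} (p₋₁ = 1, q₋₁ = 0):
  k = 0: a₀ = 3; p₀/q₀ = 3/1; p₀² − 10·q₀² = 9 − 10 = -1.
  k = 1: m = 3, d = 1, a = ⌊(3 + 3)/1⌋ = 6; p/q = (6·3 + 1)/(6·1 + 0) = 19/6; p² − 10·q² = 361 − 360 = 1.
  The first convergent with p² − 10·q² = 1 gives the fundamental solution (x₁, y₁) = (19, 6).
Step 2: Apply the recurrence (x_{n+1}, y_{n+1}) = (x₁x_n + 10y₁y_n, x₁y_n + y₁x_n) repeatedly.
  From (x_1, y_1) = (19, 6): x_2 = 19·19 + 10·6·6 = 721; y_2 = 19·6 + 6·19 = 228.
Step 3: Verify x_2² - 10·y_2² = 519841 - 519840 = 1 (should be 1). ✓

(x_1, y_1) = (19, 6); (x_2, y_2) = (721, 228).


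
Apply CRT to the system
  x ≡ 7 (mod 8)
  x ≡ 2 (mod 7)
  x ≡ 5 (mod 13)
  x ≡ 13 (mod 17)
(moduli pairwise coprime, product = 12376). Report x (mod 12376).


Product of moduli M = 8 · 7 · 13 · 17 = 12376.
Merge one congruence at a time:
  Start: x ≡ 7 (mod 8).
  Combine with x ≡ 2 (mod 7); new modulus lcm = 56.
    Write x = 7 + 8·t and substitute into x ≡ 2 (mod 7): 8·t ≡ 2 − 7 = -5 (mod 7).
    Reduce coefficients mod 7: 1·t ≡ 2 (mod 7).
    So t ≡ 2 (mod 7).
    Then x = 7 + 8·2 = 23, valid modulo lcm(8, 7) = 56: x ≡ 23 (mod 56).
  Combine with x ≡ 5 (mod 13); new modulus lcm = 728.
    Write x = 23 + 56·t and substitute into x ≡ 5 (mod 13): 56·t ≡ 5 − 23 = -18 (mod 13).
    Reduce coefficients mod 13: 4·t ≡ 8 (mod 13).
    The inverse of 4 mod 13 is 10 (since 4·10 = 40 = 3·13 + 1), so t ≡ 10·8 = 80 ≡ 2 (mod 13).
    Then x = 23 + 56·2 = 135, valid modulo lcm(56, 13) = 728: x ≡ 135 (mod 728).
  Combine with x ≡ 13 (mod 17); new modulus lcm = 12376.
    Write x = 135 + 728·t and substitute into x ≡ 13 (mod 17): 728·t ≡ 13 − 135 = -122 (mod 17).
    Reduce coefficients mod 17: 14·t ≡ 14 (mod 17).
    The inverse of 14 mod 17 is 11 (since 14·11 = 154 = 9·17 + 1), so t ≡ 11·14 = 154 ≡ 1 (mod 17).
    Then x = 135 + 728·1 = 863, valid modulo lcm(728, 17) = 12376: x ≡ 863 (mod 12376).
Verify against each original: 863 mod 8 = 7, 863 mod 7 = 2, 863 mod 13 = 5, 863 mod 17 = 13.

x ≡ 863 (mod 12376).


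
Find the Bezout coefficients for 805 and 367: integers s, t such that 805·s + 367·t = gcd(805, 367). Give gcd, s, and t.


Euclidean algorithm on (805, 367) — divide until remainder is 0:
  805 = 2 · 367 + 71
  367 = 5 · 71 + 12
  71 = 5 · 12 + 11
  12 = 1 · 11 + 1
  11 = 11 · 1 + 0
gcd(805, 367) = 1.
Track Bezout coefficients alongside the remainders: start with r₀ = 805 = a·1 + b·0 (s = 1, t = 0) and r₁ = 367 = a·0 + b·1 (s = 0, t = 1); each new remainder r_{k+1} = r_{k-1} − q_k·r_k inherits s_{k+1} = s_{k-1} − q_k·s_k, t_{k+1} = t_{k-1} − q_k·t_k, so r_k = a·s_k + b·t_k at every step:
  q = 2: r = 71, s = 1 − 2·0 = 1, t = 0 − 2·1 = -2  (check: 805·1 + 367·(-2) = 71)
  q = 5: r = 12, s = 0 − 5·1 = -5, t = 1 − 5·(-2) = 11  (check: 805·(-5) + 367·11 = 12)
  q = 5: r = 11, s = 1 − 5·(-5) = 26, t = -2 − 5·11 = -57  (check: 805·26 + 367·(-57) = 11)
  q = 1: r = 1, s = -5 − 1·26 = -31, t = 11 − 1·(-57) = 68  (check: 805·(-31) + 367·68 = 1)
The row with r = 1 (the gcd) gives the Bezout coefficients s = -31, t = 68.
Result: 805 · (-31) + 367 · (68) = 1.

gcd(805, 367) = 1; s = -31, t = 68 (check: 805·(-31) + 367·68 = 1).
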